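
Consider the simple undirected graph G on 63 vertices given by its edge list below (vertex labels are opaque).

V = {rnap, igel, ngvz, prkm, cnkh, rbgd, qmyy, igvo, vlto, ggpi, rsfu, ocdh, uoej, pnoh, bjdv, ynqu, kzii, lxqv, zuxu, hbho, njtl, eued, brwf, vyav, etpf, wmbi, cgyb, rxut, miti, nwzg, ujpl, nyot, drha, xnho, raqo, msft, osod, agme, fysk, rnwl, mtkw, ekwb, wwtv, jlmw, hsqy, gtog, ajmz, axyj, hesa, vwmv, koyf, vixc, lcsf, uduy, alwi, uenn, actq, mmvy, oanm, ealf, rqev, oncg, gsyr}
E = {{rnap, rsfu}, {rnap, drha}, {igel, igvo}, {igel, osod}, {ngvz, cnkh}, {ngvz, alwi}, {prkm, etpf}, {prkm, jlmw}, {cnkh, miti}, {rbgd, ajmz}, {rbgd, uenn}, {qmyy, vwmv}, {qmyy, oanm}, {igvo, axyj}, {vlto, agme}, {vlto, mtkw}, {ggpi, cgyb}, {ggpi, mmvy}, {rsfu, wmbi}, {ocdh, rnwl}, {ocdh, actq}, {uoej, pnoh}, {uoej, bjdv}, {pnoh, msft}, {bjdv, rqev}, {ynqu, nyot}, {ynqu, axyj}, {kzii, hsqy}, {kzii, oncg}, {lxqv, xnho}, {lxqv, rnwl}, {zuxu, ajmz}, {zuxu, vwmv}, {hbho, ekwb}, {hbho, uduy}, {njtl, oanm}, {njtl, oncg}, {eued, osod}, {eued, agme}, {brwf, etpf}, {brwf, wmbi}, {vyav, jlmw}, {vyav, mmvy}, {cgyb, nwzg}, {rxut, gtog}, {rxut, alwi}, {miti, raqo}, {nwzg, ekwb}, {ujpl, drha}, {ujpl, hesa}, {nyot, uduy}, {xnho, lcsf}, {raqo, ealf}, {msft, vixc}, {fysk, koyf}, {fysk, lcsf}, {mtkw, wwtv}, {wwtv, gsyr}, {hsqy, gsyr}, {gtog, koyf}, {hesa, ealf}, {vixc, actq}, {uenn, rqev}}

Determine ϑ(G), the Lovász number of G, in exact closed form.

deg(ajmz) = 2; N(ajmz) = {rbgd, zuxu}.
deg(koyf) = 2; N(koyf) = {fysk, gtog}.
deg(kzii) = 2; N(kzii) = {hsqy, oncg}.
deg(gtog) = 2; N(gtog) = {rxut, koyf}.
63-vertex 2-regular graph: connected 2-regular on 63 ⇒ C_{63}.
Distinct eigenvalues (to 3 d.p.): [2.0, 1.99, 1.96, 1.911, 1.843, 1.756, 1.652, 1.532, 1.396, 1.247, 1.085, 0.912, 0.731, 0.542, 0.347, 0.149, -0.05, -0.249, -0.445, -0.637, -0.823, -1.0, -1.167, -1.323, -1.466, -1.594, -1.707, -1.802, -1.879, -1.938, -1.978, -1.998].
λ_max=2, λ_min=-2*cos(pi/63); ϑ = −63·λ_min/(λ_max−λ_min) = 63*cos(pi/63)/(cos(pi/63) + 1).
Numerically 31.4804.
Check 31 ≤ 63*cos(pi/63)/(cos(pi/63) + 1) ≤ 32: both strict.

63*cos(pi/63)/(cos(pi/63) + 1)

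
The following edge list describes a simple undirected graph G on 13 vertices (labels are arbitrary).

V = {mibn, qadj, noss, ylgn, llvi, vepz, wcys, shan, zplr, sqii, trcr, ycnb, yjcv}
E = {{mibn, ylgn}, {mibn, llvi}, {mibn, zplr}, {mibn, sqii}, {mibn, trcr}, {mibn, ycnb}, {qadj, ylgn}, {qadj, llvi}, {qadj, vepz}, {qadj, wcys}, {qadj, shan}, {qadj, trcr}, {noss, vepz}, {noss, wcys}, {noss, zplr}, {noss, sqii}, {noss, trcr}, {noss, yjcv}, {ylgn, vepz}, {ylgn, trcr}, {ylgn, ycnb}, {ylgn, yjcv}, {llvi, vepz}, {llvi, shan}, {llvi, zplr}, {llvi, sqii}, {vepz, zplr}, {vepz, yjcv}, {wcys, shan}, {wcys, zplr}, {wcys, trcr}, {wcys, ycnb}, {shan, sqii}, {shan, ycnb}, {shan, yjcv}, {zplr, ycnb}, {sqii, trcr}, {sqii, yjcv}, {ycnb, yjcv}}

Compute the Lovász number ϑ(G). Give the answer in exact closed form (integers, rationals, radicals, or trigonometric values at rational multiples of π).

deg(wcys) = 6; N(wcys) = {qadj, noss, shan, zplr, trcr, ycnb}.
deg(noss) = 6; N(noss) = {vepz, wcys, zplr, sqii, trcr, yjcv}.
N(qadj) = {ylgn, llvi, vepz, wcys, shan, trcr}, |N(qadj)| = 6.
N(zplr) = {mibn, noss, llvi, vepz, wcys, ycnb}, |N(zplr)| = 6.
13-vertex 6-regular graph: SR(13,6,2,3) — a Paley graph.
The 3 distinct eigenvalues: [6.0, 1.302776, -2.302776].
Lovász: ϑ = −13(-sqrt(13)/2 - 1/2)/(6+-(-sqrt(13)/2 - 1/2)) = sqrt(13).
≈ 3.60555128 (to 8 d.p.).

sqrt(13)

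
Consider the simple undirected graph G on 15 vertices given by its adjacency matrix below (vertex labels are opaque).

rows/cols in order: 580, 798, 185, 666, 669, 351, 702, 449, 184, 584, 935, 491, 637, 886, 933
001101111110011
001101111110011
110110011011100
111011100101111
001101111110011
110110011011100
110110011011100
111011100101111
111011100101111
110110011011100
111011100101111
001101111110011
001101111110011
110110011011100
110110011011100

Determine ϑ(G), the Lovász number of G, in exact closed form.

Vertex 184 has 11 neighbors: 580, 798, 185, 669, 351, 702, 584, 491, 637, 886, 933.
N(637) = {185, 666, 351, 702, 449, 184, 584, 935, 886, 933}, |N(637)| = 10.
N(702) = {580, 798, 666, 669, 449, 184, 935, 491, 637}, |N(702)| = 9.
N(449) = {580, 798, 185, 669, 351, 702, 584, 491, 637, 886, 933}, |N(449)| = 11.
Complete 3-partite, parts [6, 5, 4]: perfect, ϑ = α = 6.
ϑ(G) ≈ 6.0000000.
Sandwich: α(G)=6 ≤ ϑ(G)=6 ≤ χ(Ḡ)=6 (collapsed).

6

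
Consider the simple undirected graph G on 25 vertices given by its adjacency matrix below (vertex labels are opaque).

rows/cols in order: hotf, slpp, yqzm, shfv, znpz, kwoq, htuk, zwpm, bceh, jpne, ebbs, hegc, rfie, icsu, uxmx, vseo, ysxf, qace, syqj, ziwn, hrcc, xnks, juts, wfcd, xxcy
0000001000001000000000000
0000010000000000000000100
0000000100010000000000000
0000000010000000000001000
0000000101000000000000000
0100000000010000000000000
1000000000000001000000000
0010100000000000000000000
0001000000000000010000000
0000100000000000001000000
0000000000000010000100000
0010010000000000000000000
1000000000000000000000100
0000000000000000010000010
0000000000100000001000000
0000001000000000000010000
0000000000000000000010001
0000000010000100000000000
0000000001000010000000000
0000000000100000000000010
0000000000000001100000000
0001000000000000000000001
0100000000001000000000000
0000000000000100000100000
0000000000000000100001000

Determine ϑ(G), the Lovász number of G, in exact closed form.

Vertex ziwn has 2 neighbors: ebbs, wfcd.
N(rfie) = {hotf, juts}, |N(rfie)| = 2.
deg(ysxf) = 2; N(ysxf) = {hrcc, xxcy}.
Vertex htuk has 2 neighbors: hotf, vseo.
2-regular, N=25; a single 25-cycle (edge-transitive).
spec(A) ≈ [2.0, 1.9372, 1.7526, 1.4579, 1.0717, 0.618, 0.1256, -0.3748, -0.8516, -1.2748, -1.618, -1.8596, -1.9842] (distinct, 4 d.p.).
−25·(-2*cos(pi/25)) / ((2)−(-2*cos(pi/25))) = 25*cos(pi/25)/(cos(pi/25) + 1) = ϑ(G).
= 12.450521808… (decimal).
α=12, χ(Ḡ)=13; ϑ=25*cos(pi/25)/(cos(pi/25) + 1) lies between (both strict).

25*cos(pi/25)/(cos(pi/25) + 1)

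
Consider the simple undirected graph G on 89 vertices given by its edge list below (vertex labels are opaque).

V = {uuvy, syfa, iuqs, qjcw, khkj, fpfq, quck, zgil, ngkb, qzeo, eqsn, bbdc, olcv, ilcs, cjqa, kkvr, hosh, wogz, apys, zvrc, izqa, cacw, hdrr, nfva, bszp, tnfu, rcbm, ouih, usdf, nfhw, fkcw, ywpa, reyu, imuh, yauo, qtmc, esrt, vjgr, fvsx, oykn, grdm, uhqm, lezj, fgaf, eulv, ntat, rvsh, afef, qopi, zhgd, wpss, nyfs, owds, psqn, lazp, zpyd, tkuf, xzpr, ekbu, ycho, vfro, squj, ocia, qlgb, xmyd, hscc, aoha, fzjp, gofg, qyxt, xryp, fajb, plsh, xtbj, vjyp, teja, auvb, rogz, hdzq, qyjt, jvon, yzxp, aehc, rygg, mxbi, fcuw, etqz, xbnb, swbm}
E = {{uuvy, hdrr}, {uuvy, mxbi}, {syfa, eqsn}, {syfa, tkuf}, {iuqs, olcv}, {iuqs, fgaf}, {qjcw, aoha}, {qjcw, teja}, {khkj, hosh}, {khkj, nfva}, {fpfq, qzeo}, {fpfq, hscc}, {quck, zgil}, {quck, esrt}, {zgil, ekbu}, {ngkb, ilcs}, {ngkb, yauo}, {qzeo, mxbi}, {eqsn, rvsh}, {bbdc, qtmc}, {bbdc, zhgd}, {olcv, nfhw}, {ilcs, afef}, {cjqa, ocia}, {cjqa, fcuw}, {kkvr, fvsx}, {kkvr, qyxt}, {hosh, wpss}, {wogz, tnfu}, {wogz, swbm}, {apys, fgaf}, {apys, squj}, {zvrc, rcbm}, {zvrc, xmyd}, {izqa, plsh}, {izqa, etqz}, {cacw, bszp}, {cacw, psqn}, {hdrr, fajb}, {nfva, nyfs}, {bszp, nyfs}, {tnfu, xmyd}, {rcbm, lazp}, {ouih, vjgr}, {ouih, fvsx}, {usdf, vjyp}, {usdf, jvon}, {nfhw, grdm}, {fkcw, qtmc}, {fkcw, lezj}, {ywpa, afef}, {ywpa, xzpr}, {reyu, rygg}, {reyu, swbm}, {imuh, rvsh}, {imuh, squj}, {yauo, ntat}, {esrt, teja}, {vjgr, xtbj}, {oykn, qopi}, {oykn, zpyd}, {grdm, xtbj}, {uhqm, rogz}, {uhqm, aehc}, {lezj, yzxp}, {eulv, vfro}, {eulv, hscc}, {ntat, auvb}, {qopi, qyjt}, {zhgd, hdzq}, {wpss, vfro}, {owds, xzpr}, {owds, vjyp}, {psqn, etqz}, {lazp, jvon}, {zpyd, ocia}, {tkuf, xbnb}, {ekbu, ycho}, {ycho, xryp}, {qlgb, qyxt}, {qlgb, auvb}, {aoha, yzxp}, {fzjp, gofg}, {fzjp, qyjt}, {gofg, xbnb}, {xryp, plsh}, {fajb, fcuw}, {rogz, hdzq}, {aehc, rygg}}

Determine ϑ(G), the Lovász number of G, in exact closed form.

deg(imuh) = 2; N(imuh) = {rvsh, squj}.
N(fcuw) = {cjqa, fajb}, |N(fcuw)| = 2.
Vertex zvrc has 2 neighbors: rcbm, xmyd.
deg(auvb) = 2; N(auvb) = {ntat, qlgb}.
G on 89 vertices is 2-regular; this is C_{89}, the 89-cycle.
The 45 distinct eigenvalues: [2.0, 1.995, 1.9801, 1.9553, 1.9208, 1.8767, 1.8232, 1.7607, 1.6894, 1.6097, 1.522, 1.4266, 1.3242, 1.2152, 1.1001, 0.9796, 0.8541, 0.7244, 0.5911, 0.4549, 0.3164, 0.1763, 0.0353, -0.1058, -0.2465, -0.3859, -0.5233, -0.6582, -0.7898, -0.9174, -1.0405, -1.1584, -1.2705, -1.3763, -1.4752, -1.5668, -1.6506, -1.7261, -1.7931, -1.8511, -1.8999, -1.9393, -1.9689, -1.9888, -1.9988].
ϑ = −N·λ_min/(λ_max−λ_min) = −89·(-2*cos(pi/89))/(2−(-2*cos(pi/89))) = 89*cos(pi/89)/(cos(pi/89) + 1).
Numerically 44.486135.
Sandwich: α(G)=44 ≤ ϑ(G)=89*cos(pi/89)/(cos(pi/89) + 1) ≤ χ(Ḡ)=45 (both strict).

89*cos(pi/89)/(cos(pi/89) + 1)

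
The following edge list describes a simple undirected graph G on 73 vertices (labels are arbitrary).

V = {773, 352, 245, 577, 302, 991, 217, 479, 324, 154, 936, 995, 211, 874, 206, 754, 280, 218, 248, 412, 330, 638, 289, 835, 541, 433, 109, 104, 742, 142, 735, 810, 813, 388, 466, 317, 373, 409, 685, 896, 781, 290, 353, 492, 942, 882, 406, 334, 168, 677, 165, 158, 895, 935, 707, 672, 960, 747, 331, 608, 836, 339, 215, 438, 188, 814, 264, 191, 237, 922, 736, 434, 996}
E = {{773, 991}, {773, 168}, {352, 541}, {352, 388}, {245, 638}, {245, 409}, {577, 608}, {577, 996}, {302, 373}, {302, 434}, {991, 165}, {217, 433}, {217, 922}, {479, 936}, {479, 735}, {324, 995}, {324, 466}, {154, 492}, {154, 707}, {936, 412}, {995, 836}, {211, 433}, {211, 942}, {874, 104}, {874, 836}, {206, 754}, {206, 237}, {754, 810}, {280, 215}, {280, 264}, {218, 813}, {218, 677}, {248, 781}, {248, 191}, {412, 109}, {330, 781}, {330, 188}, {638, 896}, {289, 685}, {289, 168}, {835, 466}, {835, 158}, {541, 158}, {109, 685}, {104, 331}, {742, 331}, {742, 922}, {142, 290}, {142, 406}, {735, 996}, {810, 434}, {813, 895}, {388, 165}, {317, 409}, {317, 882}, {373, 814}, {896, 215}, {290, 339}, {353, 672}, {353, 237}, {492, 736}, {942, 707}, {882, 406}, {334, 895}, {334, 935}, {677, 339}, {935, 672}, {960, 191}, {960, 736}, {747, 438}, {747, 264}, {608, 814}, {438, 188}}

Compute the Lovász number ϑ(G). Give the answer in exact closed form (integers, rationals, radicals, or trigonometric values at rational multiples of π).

Vertex 373 has 2 neighbors: 302, 814.
Vertex 218 has 2 neighbors: 813, 677.
N(492) = {154, 736}, |N(492)| = 2.
N(302) = {373, 434}, |N(302)| = 2.
2-regular, N=73; the odd cycle C_{73}.
The 37 distinct eigenvalues: [2.0, 1.993, 1.97, 1.934, 1.883, 1.818, 1.739, 1.648, 1.544, 1.429, 1.304, 1.169, 1.025, 0.873, 0.715, 0.552, 0.385, 0.215, 0.043, -0.129, -0.3, -0.469, -0.634, -0.795, -0.95, -1.098, -1.237, -1.368, -1.488, -1.598, -1.695, -1.78, -1.852, -1.91, -1.954, -1.983, -1.998].
Lovász: ϑ = −73(-2*cos(pi/73))/(2+-(-1)*2*cos(pi/73)) = 73*cos(pi/73)/(cos(pi/73) + 1).
ϑ(G) ≈ 36.483094774.
α=36, χ(Ḡ)=37; ϑ=73*cos(pi/73)/(cos(pi/73) + 1) lies between (both strict).

73*cos(pi/73)/(cos(pi/73) + 1)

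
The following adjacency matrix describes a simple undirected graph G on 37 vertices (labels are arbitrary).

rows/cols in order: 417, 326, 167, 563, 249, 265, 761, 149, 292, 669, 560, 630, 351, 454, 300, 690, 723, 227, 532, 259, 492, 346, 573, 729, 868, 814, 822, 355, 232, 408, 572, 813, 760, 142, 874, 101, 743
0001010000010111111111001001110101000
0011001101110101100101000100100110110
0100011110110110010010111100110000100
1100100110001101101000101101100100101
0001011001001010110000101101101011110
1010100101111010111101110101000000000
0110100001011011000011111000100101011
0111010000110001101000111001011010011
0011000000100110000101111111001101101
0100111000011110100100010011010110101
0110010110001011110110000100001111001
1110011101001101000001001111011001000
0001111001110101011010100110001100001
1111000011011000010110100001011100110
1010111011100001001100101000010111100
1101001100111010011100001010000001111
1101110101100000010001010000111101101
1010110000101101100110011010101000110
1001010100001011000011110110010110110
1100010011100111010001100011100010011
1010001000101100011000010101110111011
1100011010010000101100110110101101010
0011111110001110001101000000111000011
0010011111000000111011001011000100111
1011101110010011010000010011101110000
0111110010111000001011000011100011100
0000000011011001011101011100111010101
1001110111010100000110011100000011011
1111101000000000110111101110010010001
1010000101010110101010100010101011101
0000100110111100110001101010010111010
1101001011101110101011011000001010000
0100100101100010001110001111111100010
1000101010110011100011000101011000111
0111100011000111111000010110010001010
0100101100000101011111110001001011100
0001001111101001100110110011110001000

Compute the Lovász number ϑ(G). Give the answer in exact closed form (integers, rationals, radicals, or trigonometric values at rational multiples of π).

sqrt(37)

N(690) = {417, 326, 563, 761, 149, 560, 630, 351, 300, 227, 532, 259, 868, 822, 142, 874, 101, 743}, |N(690)| = 18.
Vertex 560 has 18 neighbors: 326, 167, 265, 149, 292, 351, 300, 690, 723, 227, 259, 492, 814, 572, 813, 760, 142, 743.
N(572) = {249, 149, 292, 560, 630, 351, 454, 723, 227, 346, 573, 868, 822, 408, 813, 760, 142, 101}, |N(572)| = 18.
N(868) = {417, 167, 563, 249, 761, 149, 292, 630, 300, 690, 227, 729, 822, 355, 232, 572, 813, 760}, |N(868)| = 18.
18-regular, N=37; SR(37,18,8,9) — a Paley graph.
Distinct eigenvalues (to 6 d.p.): [18.0, 2.541381, -3.541381].
ϑ = −N·λ_min/(λ_max−λ_min) = −37·(-sqrt(37)/2 - 1/2)/(18−(-sqrt(37)/2 - 1/2)) = sqrt(37).
Numerically 6.0828.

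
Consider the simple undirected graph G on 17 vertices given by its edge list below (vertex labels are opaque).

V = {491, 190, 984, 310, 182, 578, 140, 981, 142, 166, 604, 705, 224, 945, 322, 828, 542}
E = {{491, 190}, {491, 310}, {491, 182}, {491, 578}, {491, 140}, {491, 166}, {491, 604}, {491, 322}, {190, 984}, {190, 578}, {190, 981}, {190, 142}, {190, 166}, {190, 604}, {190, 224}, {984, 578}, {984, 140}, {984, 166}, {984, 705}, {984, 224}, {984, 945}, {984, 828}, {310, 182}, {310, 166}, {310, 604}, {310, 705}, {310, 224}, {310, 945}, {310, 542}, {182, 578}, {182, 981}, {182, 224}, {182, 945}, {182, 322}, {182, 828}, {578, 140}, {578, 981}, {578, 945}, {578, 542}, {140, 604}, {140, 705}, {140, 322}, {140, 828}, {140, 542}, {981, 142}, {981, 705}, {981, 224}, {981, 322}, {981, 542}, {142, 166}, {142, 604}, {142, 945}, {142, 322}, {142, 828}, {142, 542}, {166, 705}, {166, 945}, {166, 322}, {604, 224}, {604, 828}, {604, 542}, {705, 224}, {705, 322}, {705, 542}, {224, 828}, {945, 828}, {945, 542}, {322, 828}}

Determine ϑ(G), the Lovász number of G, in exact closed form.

deg(140) = 8; N(140) = {491, 984, 578, 604, 705, 322, 828, 542}.
N(705) = {984, 310, 140, 981, 166, 224, 322, 542}, |N(705)| = 8.
Vertex 310 has 8 neighbors: 491, 182, 166, 604, 705, 224, 945, 542.
deg(166) = 8; N(166) = {491, 190, 984, 310, 142, 705, 945, 322}.
G on 17 vertices is 8-regular; SR(17,8,3,4) — a Paley graph.
The 3 distinct eigenvalues: [8.0, 1.56155, -2.56155].
ϑ = −N·λ_min/(λ_max−λ_min) = −17·(-sqrt(17)/2 - 1/2)/(8−(-sqrt(17)/2 - 1/2)) = sqrt(17).
ϑ(G) ≈ 4.123106.

sqrt(17)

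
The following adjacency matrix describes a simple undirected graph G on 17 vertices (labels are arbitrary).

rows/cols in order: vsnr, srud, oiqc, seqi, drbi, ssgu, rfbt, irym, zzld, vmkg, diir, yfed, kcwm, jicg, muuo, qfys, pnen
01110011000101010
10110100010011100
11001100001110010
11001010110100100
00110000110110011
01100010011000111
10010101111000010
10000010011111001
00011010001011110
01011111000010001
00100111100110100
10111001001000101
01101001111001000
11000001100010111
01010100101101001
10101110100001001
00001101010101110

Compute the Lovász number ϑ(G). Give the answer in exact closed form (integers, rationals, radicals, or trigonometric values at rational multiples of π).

deg(zzld) = 8; N(zzld) = {seqi, drbi, rfbt, diir, kcwm, jicg, muuo, qfys}.
N(diir) = {oiqc, ssgu, rfbt, irym, zzld, yfed, kcwm, muuo}, |N(diir)| = 8.
N(srud) = {vsnr, oiqc, seqi, ssgu, vmkg, kcwm, jicg, muuo}, |N(srud)| = 8.
N(seqi) = {vsnr, srud, drbi, rfbt, zzld, vmkg, yfed, muuo}, |N(seqi)| = 8.
deg(v) = 8 for all v (|V|=17); strongly regular (17,8,3,4).
A has 3 distinct eigenvalues ≈ [8.0, 1.56155, -2.56155].
Lovász (edge-transitive): ϑ = −17·(-sqrt(17)/2 - 1/2)/((8)−(-sqrt(17)/2 - 1/2)) = sqrt(17).
ϑ(G) ≈ 4.1231056.

sqrt(17)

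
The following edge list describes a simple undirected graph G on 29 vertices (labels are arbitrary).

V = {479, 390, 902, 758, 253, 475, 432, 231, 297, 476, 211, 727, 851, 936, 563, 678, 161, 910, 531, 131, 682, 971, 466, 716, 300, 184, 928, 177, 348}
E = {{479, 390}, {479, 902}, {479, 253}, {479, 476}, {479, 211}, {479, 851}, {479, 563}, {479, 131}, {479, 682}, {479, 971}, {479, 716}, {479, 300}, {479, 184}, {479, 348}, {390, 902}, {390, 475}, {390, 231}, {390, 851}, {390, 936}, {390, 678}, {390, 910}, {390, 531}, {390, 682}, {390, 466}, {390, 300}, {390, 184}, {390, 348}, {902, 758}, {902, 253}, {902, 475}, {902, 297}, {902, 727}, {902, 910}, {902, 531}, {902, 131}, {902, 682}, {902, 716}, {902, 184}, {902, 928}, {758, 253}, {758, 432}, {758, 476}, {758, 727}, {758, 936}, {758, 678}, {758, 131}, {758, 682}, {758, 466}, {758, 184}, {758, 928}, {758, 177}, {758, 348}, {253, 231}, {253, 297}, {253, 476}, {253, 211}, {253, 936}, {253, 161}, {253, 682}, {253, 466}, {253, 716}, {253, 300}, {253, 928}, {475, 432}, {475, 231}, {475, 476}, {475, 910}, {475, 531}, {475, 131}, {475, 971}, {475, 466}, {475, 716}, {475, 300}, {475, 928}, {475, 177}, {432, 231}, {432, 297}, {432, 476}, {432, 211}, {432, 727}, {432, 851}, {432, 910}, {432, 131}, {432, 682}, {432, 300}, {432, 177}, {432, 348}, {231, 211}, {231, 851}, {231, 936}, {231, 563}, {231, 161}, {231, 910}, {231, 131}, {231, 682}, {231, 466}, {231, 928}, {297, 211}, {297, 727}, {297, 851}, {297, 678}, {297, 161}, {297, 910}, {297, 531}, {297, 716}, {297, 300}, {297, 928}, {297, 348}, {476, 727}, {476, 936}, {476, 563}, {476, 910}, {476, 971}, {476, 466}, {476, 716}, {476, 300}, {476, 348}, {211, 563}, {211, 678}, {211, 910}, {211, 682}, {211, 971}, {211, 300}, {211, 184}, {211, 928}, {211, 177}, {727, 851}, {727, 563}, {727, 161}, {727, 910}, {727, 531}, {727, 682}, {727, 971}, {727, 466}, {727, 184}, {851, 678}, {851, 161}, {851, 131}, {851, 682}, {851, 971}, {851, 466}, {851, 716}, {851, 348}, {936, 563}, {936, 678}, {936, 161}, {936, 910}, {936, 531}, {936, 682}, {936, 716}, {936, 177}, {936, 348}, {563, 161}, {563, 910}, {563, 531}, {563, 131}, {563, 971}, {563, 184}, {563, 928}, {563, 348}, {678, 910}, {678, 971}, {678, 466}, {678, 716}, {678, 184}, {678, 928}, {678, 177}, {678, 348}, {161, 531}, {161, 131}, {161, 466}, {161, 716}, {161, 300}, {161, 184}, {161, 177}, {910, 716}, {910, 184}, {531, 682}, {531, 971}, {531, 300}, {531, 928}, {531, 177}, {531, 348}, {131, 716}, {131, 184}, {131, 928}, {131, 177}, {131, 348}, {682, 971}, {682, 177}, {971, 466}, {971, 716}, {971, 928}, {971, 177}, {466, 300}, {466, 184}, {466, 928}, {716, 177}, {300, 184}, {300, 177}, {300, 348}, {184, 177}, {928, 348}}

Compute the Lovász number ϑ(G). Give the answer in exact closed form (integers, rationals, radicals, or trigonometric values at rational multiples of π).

Vertex 432 has 14 neighbors: 758, 475, 231, 297, 476, 211, 727, 851, 910, 131, 682, 300, 177, 348.
Vertex 971 has 14 neighbors: 479, 475, 476, 211, 727, 851, 563, 678, 531, 682, 466, 716, 928, 177.
N(531) = {390, 902, 475, 297, 727, 936, 563, 161, 682, 971, 300, 928, 177, 348}, |N(531)| = 14.
Vertex 161 has 14 neighbors: 253, 231, 297, 727, 851, 936, 563, 531, 131, 466, 716, 300, 184, 177.
29-vertex 14-regular graph: Paley(29): SR with (k,λ,μ)=(14,6,7).
The 3 distinct eigenvalues: [14.0, 2.193, -3.193].
Lovász (edge-transitive): ϑ = −29·(-sqrt(29)/2 - 1/2)/((14)−(-sqrt(29)/2 - 1/2)) = sqrt(29).
Numerically 5.38516481.

sqrt(29)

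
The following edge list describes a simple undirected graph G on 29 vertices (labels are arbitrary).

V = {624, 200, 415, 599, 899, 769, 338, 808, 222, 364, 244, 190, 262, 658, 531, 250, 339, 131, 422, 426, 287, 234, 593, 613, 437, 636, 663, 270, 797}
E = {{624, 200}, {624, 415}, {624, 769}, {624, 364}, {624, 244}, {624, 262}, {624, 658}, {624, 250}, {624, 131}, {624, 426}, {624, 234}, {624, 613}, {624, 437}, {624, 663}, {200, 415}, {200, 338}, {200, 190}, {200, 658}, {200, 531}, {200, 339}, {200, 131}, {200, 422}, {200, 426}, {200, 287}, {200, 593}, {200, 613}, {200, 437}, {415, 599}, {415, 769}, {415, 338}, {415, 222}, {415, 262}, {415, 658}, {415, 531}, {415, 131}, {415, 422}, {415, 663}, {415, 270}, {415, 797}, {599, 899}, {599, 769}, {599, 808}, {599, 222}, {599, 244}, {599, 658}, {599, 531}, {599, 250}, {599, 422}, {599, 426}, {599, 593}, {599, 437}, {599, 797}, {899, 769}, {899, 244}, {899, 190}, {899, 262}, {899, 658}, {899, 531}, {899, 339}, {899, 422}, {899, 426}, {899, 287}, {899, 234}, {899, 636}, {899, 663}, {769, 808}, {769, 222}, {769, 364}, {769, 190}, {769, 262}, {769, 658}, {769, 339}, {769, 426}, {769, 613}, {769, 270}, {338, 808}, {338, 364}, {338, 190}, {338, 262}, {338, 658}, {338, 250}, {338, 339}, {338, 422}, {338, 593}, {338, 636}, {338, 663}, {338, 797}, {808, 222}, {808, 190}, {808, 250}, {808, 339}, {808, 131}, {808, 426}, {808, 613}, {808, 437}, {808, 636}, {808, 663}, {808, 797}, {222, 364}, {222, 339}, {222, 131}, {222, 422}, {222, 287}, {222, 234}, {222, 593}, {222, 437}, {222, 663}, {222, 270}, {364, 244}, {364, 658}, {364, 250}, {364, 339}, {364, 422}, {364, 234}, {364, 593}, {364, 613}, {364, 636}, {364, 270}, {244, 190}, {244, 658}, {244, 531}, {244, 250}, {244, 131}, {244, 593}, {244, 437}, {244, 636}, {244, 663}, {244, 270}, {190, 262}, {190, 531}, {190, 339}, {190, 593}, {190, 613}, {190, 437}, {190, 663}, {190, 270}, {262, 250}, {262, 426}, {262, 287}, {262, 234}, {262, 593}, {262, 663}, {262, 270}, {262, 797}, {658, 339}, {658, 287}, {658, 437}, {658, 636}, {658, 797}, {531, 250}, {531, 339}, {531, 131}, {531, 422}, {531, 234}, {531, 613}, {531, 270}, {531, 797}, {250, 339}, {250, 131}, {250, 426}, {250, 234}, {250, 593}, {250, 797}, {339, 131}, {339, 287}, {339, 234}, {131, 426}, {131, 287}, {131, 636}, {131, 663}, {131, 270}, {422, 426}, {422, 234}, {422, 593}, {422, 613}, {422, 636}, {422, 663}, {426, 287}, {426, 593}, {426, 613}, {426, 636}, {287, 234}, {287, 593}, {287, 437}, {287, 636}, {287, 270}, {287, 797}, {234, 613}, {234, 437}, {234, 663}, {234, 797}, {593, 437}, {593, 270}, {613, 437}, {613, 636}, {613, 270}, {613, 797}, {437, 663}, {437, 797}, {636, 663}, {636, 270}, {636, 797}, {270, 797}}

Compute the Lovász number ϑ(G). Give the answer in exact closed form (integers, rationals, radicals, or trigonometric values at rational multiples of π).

Vertex 658 has 14 neighbors: 624, 200, 415, 599, 899, 769, 338, 364, 244, 339, 287, 437, 636, 797.
deg(531) = 14; N(531) = {200, 415, 599, 899, 244, 190, 250, 339, 131, 422, 234, 613, 270, 797}.
N(769) = {624, 415, 599, 899, 808, 222, 364, 190, 262, 658, 339, 426, 613, 270}, |N(769)| = 14.
Vertex 338 has 14 neighbors: 200, 415, 808, 364, 190, 262, 658, 250, 339, 422, 593, 636, 663, 797.
deg(v) = 14 for all v (|V|=29); Paley(29): SR with (k,λ,μ)=(14,6,7).
spec(A) ≈ [14.0, 2.192582, -3.192582] (distinct, 6 d.p.).
Lovász: ϑ = −29(-sqrt(29)/2 - 1/2)/(14+-(-sqrt(29)/2 - 1/2)) = sqrt(29).
= 5.38516… (decimal).

sqrt(29)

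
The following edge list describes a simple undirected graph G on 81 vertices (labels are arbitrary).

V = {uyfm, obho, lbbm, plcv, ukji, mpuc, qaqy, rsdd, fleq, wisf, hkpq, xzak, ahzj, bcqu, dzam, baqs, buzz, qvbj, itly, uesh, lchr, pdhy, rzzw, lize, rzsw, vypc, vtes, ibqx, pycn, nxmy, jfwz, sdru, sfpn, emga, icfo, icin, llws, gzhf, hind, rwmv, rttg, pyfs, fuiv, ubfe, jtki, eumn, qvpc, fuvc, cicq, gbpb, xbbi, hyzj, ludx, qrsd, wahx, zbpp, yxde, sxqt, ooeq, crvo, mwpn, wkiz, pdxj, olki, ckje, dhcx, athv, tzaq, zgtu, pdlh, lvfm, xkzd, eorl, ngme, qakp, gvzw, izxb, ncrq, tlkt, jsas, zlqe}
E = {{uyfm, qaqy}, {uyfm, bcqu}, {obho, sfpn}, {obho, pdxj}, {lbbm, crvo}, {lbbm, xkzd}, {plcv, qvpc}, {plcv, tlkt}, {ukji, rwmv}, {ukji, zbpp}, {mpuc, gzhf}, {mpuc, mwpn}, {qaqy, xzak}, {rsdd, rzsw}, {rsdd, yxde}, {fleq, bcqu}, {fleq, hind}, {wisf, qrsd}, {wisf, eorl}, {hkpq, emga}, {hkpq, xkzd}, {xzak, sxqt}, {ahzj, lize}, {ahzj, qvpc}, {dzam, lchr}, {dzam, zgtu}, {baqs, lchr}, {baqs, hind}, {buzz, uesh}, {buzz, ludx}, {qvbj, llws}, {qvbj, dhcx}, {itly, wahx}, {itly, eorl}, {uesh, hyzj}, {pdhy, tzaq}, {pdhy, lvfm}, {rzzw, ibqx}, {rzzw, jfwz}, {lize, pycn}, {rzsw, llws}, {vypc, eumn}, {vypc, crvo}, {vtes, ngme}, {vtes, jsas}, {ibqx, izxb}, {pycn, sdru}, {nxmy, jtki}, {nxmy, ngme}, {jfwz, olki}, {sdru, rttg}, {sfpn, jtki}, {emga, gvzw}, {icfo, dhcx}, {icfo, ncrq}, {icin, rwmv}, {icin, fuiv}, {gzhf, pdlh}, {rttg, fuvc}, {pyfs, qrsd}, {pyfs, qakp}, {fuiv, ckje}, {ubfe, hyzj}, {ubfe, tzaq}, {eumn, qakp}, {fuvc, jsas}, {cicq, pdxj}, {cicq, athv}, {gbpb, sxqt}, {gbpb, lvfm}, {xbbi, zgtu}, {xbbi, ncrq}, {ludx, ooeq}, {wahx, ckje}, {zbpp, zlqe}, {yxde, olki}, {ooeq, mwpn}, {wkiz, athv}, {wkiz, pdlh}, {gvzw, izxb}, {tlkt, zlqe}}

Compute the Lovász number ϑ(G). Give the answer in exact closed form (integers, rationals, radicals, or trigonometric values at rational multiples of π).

Vertex ahzj has 2 neighbors: lize, qvpc.
deg(qakp) = 2; N(qakp) = {pyfs, eumn}.
Vertex jsas has 2 neighbors: vtes, fuvc.
Vertex wahx has 2 neighbors: itly, ckje.
81-vertex 2-regular graph: the odd cycle C_{81}.
Distinct eigenvalues (to 5 d.p.): [2.0, 1.99399, 1.97598, 1.94609, 1.9045, 1.85145, 1.78727, 1.71233, 1.6271, 1.53209, 1.42786, 1.31504, 1.19432, 1.06641, 0.93209, 0.79216, 0.64747, 0.49888, 0.3473, 0.19362, 0.03878, -0.11629, -0.27066, -0.42341, -0.57361, -0.72036, -0.86277, -1.0, -1.13121, -1.25562, -1.37248, -1.48109, -1.58079, -1.67098, -1.75112, -1.82073, -1.87939, -1.92674, -1.96251, -1.98648, -1.9985].
Lovász: ϑ = −81(-2*cos(pi/81))/(2+-(-1)*2*cos(pi/81)) = 81*cos(pi/81)/(cos(pi/81) + 1).
ϑ(G) ≈ 40.484765.
α=40, χ(Ḡ)=41; ϑ=81*cos(pi/81)/(cos(pi/81) + 1) lies between (both strict).

81*cos(pi/81)/(cos(pi/81) + 1)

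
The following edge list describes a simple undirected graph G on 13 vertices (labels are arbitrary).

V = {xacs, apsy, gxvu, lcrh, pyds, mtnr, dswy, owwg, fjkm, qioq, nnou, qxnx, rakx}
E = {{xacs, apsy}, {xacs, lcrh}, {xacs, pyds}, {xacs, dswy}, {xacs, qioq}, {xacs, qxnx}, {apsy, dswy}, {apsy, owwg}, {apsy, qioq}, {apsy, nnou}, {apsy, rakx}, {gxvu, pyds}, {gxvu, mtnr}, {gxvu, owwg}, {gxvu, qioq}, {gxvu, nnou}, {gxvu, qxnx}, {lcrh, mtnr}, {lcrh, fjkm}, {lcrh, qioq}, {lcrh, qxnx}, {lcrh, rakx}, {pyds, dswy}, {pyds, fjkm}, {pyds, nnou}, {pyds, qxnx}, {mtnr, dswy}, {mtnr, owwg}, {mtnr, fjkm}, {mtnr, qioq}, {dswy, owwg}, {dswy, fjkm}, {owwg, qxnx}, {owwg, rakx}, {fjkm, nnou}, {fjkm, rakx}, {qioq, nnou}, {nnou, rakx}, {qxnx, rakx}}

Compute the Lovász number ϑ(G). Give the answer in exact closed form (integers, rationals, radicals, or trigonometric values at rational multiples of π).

Vertex mtnr has 6 neighbors: gxvu, lcrh, dswy, owwg, fjkm, qioq.
deg(owwg) = 6; N(owwg) = {apsy, gxvu, mtnr, dswy, qxnx, rakx}.
deg(nnou) = 6; N(nnou) = {apsy, gxvu, pyds, fjkm, qioq, rakx}.
N(fjkm) = {lcrh, pyds, mtnr, dswy, nnou, rakx}, |N(fjkm)| = 6.
Every vertex has degree 6 (N=13); Paley(13): SR with (k,λ,μ)=(6,2,3).
Distinct eigenvalues (to 3 d.p.): [6.0, 1.303, -2.303].
With N=13: ϑ(G) = 13·(-(-sqrt(13)/2 - 1/2))/(6−(-sqrt(13)/2 - 1/2)) = sqrt(13).
= 3.60555… (decimal).

sqrt(13)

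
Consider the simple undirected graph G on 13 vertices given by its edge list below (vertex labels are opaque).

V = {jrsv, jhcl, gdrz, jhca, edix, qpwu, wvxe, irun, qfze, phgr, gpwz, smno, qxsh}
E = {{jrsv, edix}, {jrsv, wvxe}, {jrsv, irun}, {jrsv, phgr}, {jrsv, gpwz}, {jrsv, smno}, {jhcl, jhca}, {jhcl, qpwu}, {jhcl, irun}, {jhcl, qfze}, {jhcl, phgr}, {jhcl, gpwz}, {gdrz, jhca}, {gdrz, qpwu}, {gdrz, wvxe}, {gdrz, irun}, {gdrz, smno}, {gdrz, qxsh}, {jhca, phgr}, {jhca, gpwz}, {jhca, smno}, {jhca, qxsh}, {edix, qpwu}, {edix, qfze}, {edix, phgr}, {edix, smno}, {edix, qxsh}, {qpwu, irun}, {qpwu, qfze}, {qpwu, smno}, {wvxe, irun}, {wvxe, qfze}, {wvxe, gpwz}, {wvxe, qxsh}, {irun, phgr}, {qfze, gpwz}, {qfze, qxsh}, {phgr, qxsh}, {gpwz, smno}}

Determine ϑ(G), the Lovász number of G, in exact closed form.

deg(smno) = 6; N(smno) = {jrsv, gdrz, jhca, edix, qpwu, gpwz}.
deg(jhcl) = 6; N(jhcl) = {jhca, qpwu, irun, qfze, phgr, gpwz}.
Vertex edix has 6 neighbors: jrsv, qpwu, qfze, phgr, smno, qxsh.
deg(gpwz) = 6; N(gpwz) = {jrsv, jhcl, jhca, wvxe, qfze, smno}.
6-regular, N=13; SR(13,6,2,3) — a Paley graph.
Distinct eigenvalues (to 5 d.p.): [6.0, 1.30278, -2.30278].
λ_max=6, λ_min=-sqrt(13)/2 - 1/2; ϑ = −13·λ_min/(λ_max−λ_min) = sqrt(13).
≈ 3.60555 (to 5 d.p.).

sqrt(13)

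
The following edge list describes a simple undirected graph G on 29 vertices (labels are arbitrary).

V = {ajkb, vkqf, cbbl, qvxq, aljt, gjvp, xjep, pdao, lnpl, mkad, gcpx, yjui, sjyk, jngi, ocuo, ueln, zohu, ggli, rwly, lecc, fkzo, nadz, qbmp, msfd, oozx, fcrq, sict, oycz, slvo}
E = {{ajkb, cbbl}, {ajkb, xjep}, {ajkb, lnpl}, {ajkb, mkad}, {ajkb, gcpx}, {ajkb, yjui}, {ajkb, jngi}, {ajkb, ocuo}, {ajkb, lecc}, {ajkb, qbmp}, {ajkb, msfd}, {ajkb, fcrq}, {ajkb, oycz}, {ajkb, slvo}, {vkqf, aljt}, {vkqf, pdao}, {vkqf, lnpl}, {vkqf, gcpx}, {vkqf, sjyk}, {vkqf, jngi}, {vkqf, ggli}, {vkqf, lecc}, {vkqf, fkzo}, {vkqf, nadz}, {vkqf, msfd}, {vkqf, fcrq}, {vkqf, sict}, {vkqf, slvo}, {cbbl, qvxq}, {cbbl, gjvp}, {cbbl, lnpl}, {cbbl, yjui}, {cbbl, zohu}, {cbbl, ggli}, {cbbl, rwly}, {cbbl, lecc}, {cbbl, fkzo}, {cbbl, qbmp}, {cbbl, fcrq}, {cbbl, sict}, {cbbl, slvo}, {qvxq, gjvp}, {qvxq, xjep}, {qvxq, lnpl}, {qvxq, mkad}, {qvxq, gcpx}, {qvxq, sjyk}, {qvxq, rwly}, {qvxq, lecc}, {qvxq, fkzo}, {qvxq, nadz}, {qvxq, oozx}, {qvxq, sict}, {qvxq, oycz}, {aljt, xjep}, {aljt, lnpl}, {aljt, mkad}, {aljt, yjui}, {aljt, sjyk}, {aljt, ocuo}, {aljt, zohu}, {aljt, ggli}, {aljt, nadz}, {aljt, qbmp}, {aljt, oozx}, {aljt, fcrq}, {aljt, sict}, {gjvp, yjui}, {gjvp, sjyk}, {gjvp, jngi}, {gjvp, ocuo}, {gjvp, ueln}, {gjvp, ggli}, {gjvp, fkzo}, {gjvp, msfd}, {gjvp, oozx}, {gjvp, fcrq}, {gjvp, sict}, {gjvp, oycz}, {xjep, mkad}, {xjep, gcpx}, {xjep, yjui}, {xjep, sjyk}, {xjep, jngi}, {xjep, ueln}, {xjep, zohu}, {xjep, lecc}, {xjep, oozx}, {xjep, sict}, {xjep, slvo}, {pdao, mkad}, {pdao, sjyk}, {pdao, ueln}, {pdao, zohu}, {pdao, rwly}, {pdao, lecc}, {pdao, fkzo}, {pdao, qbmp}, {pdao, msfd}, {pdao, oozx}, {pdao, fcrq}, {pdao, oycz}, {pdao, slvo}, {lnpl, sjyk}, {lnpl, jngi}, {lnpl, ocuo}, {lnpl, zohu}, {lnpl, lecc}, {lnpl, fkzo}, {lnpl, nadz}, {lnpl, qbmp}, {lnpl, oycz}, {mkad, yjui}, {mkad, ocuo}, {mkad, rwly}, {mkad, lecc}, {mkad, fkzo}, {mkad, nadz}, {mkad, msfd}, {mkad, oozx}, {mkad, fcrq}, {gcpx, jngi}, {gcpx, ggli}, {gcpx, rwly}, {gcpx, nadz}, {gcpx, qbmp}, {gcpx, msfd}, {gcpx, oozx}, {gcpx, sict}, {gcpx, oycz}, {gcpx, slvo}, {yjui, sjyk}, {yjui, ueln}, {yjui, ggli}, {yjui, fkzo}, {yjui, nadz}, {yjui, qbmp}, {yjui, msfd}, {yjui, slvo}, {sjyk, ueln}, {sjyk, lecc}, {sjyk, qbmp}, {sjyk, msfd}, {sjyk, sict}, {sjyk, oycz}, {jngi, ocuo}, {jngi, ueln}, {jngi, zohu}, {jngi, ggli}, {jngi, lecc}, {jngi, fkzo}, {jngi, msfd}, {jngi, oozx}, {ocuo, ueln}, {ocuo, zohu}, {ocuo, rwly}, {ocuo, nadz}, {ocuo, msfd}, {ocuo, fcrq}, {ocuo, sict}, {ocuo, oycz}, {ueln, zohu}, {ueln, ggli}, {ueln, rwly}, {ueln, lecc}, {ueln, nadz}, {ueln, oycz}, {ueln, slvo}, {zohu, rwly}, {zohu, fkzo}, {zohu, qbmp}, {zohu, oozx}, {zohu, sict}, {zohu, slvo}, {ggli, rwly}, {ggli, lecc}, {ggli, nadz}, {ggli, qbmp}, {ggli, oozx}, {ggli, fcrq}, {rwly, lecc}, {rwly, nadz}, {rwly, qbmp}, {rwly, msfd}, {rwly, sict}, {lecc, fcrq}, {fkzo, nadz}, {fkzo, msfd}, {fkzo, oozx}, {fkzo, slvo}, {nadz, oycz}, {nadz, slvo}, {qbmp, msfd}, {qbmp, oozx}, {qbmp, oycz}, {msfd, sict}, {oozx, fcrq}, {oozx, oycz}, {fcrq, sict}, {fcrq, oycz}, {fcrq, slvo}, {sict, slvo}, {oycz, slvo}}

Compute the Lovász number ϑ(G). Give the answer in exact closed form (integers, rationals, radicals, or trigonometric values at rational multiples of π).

Vertex slvo has 14 neighbors: ajkb, vkqf, cbbl, xjep, pdao, gcpx, yjui, ueln, zohu, fkzo, nadz, fcrq, sict, oycz.
N(pdao) = {vkqf, mkad, sjyk, ueln, zohu, rwly, lecc, fkzo, qbmp, msfd, oozx, fcrq, oycz, slvo}, |N(pdao)| = 14.
Vertex rwly has 14 neighbors: cbbl, qvxq, pdao, mkad, gcpx, ocuo, ueln, zohu, ggli, lecc, nadz, qbmp, msfd, sict.
Vertex yjui has 14 neighbors: ajkb, cbbl, aljt, gjvp, xjep, mkad, sjyk, ueln, ggli, fkzo, nadz, qbmp, msfd, slvo.
Regular of degree 14 on 29 vertices: strongly regular (29,14,6,7).
A has 3 distinct eigenvalues ≈ [14.0, 2.1926, -3.1926].
Lovász (edge-transitive): ϑ = −29·(-sqrt(29)/2 - 1/2)/((14)−(-sqrt(29)/2 - 1/2)) = sqrt(29).
Numerically 5.3851648.

sqrt(29)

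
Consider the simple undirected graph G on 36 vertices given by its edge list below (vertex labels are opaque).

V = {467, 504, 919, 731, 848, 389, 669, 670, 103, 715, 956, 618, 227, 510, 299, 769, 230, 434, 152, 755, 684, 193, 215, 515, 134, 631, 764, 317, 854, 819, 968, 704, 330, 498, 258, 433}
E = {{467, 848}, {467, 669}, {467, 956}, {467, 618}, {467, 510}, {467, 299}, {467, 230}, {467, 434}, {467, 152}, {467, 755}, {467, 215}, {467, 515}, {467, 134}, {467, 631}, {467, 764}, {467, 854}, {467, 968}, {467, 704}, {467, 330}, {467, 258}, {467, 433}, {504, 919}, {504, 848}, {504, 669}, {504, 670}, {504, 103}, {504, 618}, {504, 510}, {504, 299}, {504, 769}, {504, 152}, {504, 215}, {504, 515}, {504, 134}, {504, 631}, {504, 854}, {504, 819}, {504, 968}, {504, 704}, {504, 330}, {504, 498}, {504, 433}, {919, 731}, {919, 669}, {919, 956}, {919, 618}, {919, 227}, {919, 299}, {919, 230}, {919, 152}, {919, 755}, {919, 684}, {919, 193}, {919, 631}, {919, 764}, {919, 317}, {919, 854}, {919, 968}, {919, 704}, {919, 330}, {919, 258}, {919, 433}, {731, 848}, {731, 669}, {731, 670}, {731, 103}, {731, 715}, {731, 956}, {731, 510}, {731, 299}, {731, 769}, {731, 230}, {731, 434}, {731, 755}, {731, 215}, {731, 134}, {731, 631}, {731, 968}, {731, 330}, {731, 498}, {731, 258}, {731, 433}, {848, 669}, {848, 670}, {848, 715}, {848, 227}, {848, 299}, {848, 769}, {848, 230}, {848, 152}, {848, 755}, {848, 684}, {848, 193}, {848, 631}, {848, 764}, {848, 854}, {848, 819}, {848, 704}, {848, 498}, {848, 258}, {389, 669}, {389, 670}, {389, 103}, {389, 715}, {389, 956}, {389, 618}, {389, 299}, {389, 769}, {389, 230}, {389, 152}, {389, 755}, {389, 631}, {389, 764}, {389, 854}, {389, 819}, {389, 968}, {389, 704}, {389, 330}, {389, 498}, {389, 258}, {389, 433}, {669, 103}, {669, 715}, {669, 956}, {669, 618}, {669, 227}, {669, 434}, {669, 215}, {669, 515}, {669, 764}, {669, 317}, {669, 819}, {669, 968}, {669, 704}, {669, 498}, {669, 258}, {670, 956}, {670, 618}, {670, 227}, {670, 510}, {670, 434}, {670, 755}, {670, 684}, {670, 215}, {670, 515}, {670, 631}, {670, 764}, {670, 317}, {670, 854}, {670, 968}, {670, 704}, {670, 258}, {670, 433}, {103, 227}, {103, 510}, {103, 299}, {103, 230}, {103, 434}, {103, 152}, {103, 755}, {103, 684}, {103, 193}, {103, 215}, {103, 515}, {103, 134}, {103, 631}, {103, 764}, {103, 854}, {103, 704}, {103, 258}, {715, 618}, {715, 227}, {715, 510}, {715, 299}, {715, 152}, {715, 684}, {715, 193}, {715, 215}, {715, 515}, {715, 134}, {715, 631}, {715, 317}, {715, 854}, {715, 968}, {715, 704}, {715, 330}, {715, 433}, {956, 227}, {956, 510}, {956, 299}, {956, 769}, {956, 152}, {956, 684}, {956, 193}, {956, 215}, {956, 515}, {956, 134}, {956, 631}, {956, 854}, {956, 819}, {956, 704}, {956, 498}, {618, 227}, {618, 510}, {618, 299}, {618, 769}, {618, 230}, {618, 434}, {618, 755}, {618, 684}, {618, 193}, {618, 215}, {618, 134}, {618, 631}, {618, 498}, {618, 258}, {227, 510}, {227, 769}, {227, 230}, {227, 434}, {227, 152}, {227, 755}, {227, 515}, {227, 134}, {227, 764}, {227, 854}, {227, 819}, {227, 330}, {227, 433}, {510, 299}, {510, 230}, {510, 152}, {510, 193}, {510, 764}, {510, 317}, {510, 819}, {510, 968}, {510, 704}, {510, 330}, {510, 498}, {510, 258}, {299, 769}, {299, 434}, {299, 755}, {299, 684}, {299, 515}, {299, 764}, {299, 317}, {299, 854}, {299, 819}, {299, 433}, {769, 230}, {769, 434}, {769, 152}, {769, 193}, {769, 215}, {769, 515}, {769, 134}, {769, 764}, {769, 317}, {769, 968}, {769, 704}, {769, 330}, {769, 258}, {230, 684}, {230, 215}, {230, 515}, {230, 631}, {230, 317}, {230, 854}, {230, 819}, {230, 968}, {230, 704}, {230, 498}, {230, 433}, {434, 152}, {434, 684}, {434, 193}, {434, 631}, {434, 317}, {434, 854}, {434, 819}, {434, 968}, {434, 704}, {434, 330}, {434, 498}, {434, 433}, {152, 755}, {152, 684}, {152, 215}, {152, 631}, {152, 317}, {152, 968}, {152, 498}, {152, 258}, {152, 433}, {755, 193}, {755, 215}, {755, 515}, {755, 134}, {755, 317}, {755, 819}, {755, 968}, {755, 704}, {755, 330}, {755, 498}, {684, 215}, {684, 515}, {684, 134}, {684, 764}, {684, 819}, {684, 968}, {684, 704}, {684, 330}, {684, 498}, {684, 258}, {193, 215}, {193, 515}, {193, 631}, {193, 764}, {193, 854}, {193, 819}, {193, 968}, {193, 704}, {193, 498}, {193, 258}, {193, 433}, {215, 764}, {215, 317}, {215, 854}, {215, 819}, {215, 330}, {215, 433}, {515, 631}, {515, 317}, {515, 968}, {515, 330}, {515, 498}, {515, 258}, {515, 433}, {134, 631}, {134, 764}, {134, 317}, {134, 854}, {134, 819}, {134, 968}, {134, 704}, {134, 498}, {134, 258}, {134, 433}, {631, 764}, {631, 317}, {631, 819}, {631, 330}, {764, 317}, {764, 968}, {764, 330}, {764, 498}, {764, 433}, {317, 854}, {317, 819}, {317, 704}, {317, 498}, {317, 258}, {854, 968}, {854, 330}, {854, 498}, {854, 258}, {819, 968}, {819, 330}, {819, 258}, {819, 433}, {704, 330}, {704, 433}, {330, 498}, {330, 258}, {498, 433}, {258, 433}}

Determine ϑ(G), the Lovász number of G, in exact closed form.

8

deg(389) = 21; N(389) = {669, 670, 103, 715, 956, 618, 299, 769, 230, 152, 755, 631, 764, 854, 819, 968, 704, 330, 498, 258, 433}.
N(498) = {504, 731, 848, 389, 669, 956, 618, 510, 230, 434, 152, 755, 684, 193, 515, 134, 764, 317, 854, 330, 433}, |N(498)| = 21.
deg(819) = 21; N(819) = {504, 848, 389, 669, 956, 227, 510, 299, 230, 434, 755, 684, 193, 215, 134, 631, 317, 968, 330, 258, 433}.
N(330) = {467, 504, 919, 731, 389, 715, 227, 510, 769, 434, 755, 684, 215, 515, 631, 764, 854, 819, 704, 498, 258}, |N(330)| = 21.
G on 36 vertices is 21-regular; Kneser-type, 2-subsets of [9].
The 3 distinct eigenvalues: [21.0, 1.0, -6.0].
λ_max=21, λ_min=-6; ϑ = −36·λ_min/(λ_max−λ_min) = 8.
≈ 8.00000000 (to 8 d.p.).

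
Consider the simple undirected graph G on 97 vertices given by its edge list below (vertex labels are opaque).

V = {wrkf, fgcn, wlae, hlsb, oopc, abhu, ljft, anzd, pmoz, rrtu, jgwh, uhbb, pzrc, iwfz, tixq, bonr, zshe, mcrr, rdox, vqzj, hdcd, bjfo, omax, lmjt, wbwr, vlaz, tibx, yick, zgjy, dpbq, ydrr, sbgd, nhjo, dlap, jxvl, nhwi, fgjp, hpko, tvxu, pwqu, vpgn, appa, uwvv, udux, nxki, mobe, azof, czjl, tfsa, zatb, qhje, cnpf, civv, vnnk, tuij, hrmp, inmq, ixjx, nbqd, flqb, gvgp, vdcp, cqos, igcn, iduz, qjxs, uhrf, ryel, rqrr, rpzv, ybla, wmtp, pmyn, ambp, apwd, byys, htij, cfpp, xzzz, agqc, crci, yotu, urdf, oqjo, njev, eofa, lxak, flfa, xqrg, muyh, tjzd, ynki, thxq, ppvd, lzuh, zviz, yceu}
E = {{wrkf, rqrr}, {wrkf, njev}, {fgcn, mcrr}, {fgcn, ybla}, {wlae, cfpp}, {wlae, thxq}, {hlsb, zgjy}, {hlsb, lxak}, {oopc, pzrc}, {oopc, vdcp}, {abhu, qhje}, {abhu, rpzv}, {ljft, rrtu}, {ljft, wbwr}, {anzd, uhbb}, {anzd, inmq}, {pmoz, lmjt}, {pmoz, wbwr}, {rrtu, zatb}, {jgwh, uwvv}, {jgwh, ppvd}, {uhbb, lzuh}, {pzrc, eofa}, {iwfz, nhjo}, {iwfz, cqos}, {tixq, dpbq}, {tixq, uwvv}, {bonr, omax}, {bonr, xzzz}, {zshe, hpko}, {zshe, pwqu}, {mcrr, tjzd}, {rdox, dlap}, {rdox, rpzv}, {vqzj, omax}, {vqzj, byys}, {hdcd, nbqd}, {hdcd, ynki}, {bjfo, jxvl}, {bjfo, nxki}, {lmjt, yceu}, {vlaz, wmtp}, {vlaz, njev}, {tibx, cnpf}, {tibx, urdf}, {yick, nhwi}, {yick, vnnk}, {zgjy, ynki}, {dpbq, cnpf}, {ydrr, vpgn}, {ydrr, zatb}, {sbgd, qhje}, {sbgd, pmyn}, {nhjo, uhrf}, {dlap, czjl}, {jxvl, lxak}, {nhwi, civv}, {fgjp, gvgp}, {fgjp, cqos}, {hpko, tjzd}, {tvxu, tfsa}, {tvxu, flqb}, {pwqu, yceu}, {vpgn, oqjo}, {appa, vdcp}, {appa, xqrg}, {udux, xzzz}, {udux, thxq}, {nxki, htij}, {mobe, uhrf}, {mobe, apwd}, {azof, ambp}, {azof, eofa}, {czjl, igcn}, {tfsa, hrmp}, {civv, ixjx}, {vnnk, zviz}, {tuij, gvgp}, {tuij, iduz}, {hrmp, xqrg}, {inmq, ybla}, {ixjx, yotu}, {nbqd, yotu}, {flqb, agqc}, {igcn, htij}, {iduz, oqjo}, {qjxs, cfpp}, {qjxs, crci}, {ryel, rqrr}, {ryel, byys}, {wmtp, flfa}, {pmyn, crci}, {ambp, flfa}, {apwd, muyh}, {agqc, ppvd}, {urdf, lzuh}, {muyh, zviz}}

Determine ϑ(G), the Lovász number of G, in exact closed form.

N(abhu) = {qhje, rpzv}, |N(abhu)| = 2.
deg(tvxu) = 2; N(tvxu) = {tfsa, flqb}.
deg(ambp) = 2; N(ambp) = {azof, flfa}.
deg(apwd) = 2; N(apwd) = {mobe, muyh}.
2-regular, N=97; connected 2-regular on 97 ⇒ C_{97}.
spec(A) ≈ [2.0, 1.995806, 1.98324, 1.962356, 1.933242, 1.896018, 1.850842, 1.797903, 1.737423, 1.669656, 1.594886, 1.513426, 1.425618, 1.33183, 1.232457, 1.127914, 1.01864, 0.905094, 0.787752, 0.667105, 0.54366, 0.417935, 0.290457, 0.161761, 0.032386, -0.097124, -0.226228, -0.354382, -0.48105, -0.6057, -0.72781, -0.846867, -0.962372, -1.07384, -1.180805, -1.282816, -1.379448, -1.470293, -1.554971, -1.633127, -1.704434, -1.768591, -1.82533, -1.874413, -1.915635, -1.948821, -1.973833, -1.990567, -1.998951] (distinct, 6 d.p.).
−97·(-2*cos(pi/97)) / ((2)−(-2*cos(pi/97))) = 97*cos(pi/97)/(cos(pi/97) + 1) = ϑ(G).
≈ 48.487279214 (to 9 d.p.).
48 ≤ 97*cos(pi/97)/(cos(pi/97) + 1) ≤ 49: both strict.

97*cos(pi/97)/(cos(pi/97) + 1)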